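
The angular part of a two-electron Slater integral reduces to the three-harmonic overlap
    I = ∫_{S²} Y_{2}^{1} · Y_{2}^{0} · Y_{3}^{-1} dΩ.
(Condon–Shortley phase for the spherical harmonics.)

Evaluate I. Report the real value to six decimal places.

l₁+l₂+l₃=7 is odd: 3j(l;000)=0 ⇒ I=0

0.000000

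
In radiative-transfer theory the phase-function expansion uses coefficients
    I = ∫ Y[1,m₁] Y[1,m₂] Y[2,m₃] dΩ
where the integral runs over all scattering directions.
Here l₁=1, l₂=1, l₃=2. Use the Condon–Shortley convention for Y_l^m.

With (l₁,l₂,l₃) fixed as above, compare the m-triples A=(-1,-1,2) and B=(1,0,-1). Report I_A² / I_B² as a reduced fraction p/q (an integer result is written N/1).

2/1

Same 1,1,2: normalisation and zero-m 3j drop out of the ratio.
A: Δ: 0! 2! 2! / 5! → 1/30; sum: t=0:+1/4 = 1/4; 3j²(1 1 2; -1 -1 2) = Δ·Π!·Σ² = 1/5  (sign +1)
B: Δ: 0! 2! 2! / 5! → 1/30; sum: t=0:+1/2 = 1/2; 3j²(1 1 2; 1 0 -1) = Δ·Π!·Σ² = 1/10  (sign -1)
I_A²/I_B² = (1/5)/(1/10) = 2/1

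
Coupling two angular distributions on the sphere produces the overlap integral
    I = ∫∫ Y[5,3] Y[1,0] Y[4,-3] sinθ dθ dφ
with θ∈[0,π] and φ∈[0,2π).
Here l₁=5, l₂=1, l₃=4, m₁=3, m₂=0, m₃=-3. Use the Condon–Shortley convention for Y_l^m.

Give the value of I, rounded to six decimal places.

m-sum 0 ✓  L=10 even ✓  4≤4≤6 ✓
Π(2lᵢ+1) = 11×3×9 = 297
triangle coeff Δ(5,1,4) = 1/495
Σ_t [1,1]: t=1:−1/576 = -1/576
(3j)²=5/99 [(5 1 4; 0 0 0)], sign=-1
Σ_t [1,1]: t=1:−1/5040 = -1/5040
(3j)²=16/495 [(5 1 4; 3 0 -3)], sign=+1
⇒ 4πI² = 16/33
I = (-1)√(16/33/(4π)) = -0.19642560

-0.196426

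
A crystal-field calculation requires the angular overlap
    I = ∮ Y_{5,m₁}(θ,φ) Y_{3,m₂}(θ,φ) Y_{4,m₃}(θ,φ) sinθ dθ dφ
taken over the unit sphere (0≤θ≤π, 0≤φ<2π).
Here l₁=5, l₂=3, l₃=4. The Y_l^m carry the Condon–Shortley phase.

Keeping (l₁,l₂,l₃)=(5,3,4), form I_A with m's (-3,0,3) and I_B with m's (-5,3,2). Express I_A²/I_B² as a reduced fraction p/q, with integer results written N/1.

14/25

Shared (l₁,l₂,l₃)=(5,3,4): N and (l;000)² cancel in I_A²/I_B².
A: Δ = 4!·6!·2!/13! = 1/180180; Racah Σ t=2..3: t=2:+1/2880 t=3:−1/1440 = -1/2880; ⇒ 3j(5 3 4; -3 0 3)² = 7/715, sgn +1
B: Δ = 4!·6!·2!/13! = 1/180180; Racah Σ t=4..4: t=4:+1/34560 = 1/34560; ⇒ 3j(5 3 4; -5 3 2)² = 5/286, sgn +1
I_A²/I_B² = (7/715)/(5/286) = 14/25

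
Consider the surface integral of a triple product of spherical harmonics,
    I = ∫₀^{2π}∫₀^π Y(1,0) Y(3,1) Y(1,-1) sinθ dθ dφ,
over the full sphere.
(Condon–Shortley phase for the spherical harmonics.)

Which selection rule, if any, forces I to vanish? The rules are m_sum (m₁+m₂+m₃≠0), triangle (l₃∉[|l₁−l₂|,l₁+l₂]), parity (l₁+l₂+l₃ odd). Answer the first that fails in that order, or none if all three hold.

triangle

azimuthal sum: 0 + 1 − 1 = 0  ✓
2 ≤ 1 ≤ 4 (triangle on l)  ✗
L = 1 + 3 + 1 = 5 (odd)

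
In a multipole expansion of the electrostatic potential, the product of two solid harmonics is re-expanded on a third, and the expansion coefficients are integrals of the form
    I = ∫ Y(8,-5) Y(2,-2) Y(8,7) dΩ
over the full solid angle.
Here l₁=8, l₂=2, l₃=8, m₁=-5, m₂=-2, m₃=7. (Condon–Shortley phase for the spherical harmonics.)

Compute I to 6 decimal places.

0.096220

Rules hold: Σm=0, L=18 even, 6≤8≤10.
N = 17·5·17 = 1445
Δ = 2!·14!·2!/19! = 1/348840
Racah Σ t=0..2: t=0:+1/116121600 t=1:−1/25401600 t=2:+1/116121600 = -1/45158400
⇒ 3j(8 2 8; 0 0 0)² = 24/1615, sgn -1
Racah Σ t=0..0: t=0:+1/24908083200 = 1/24908083200
⇒ 3j(8 2 8; -5 -2 7)² = 7/1292, sgn -1
4πI² = N·(3j₀)²·(3jₘ)² = 42/361
I = +1·√(0.116343/4π) = 0.09622017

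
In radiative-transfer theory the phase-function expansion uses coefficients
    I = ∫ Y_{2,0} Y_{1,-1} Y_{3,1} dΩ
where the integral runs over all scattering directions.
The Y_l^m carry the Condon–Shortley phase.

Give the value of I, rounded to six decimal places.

-0.202301

Checks pass: Σm=0; 6 even; l₃=3∈[1,3].
(2·2+1)(2·1+1)(2·3+1) = 105
Δ: 0! 4! 2! / 7! → 1/105
sum: t=0:+1/4 = 1/4
3j²(2 1 3; 0 0 0) = Δ·Π!·Σ² = 3/35  (sign -1)
sum: t=0:+1/8 = 1/8
3j²(2 1 3; 0 -1 1) = Δ·Π!·Σ² = 2/35  (sign +1)
combine: 4πI² = 105·3/35·2/35 = 18/35
take √, sign -1: I = -0.20230066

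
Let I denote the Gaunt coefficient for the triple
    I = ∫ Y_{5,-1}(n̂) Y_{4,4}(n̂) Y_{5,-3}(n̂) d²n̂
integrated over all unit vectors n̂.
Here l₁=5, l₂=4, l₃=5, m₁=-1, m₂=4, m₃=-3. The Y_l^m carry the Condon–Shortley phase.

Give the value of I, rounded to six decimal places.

Checks pass: Σm=0; 14 even; l₃=5∈[1,9].
(2·5+1)(2·4+1)(2·5+1) = 1089
Δ: 4! 6! 4! / 15! → 1/3153150
sum: t=0:+1/69120 t=1:−1/1728 t=2:+1/576 t=3:−1/1728 t=4:+1/69120 = 7/11520
3j²(5 4 5; 0 0 0) = Δ·Π!·Σ² = 2/143  (sign -1)
sum: t=4:+1/27648 = 1/27648
3j²(5 4 5; -1 4 -3) = Δ·Π!·Σ² = 10/429  (sign +1)
combine: 4πI² = 1089·2/143·10/429 = 60/169
take √, sign -1: I = -0.16808437

-0.168084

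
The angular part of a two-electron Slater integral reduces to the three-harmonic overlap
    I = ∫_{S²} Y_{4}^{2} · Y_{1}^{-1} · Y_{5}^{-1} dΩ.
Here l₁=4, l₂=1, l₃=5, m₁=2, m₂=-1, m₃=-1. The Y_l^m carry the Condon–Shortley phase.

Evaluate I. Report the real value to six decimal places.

-0.120286

Checks pass: Σm=0; 10 even; l₃=5∈[3,5].
(2·4+1)(2·1+1)(2·5+1) = 297
Δ: 0! 8! 2! / 11! → 1/495
sum: t=0:+1/576 = 1/576
3j²(4 1 5; 0 0 0) = Δ·Π!·Σ² = 5/99  (sign -1)
sum: t=0:+1/2880 = 1/2880
3j²(4 1 5; 2 -1 -1) = Δ·Π!·Σ² = 2/165  (sign +1)
combine: 4πI² = 297·5/99·2/165 = 2/11
take √, sign -1: I = -0.12028562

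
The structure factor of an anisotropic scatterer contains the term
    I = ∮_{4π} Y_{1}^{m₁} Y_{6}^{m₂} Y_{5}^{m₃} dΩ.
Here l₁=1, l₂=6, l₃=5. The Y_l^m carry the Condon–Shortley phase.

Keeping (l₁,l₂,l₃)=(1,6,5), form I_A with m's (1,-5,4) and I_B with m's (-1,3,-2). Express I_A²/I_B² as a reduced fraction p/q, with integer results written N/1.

55/36

l's match ⇒ only the (l;m) 3-j factors differ between A and B.
A: triangle coeff Δ(1,6,5) = 1/858; Σ_t [0,0]: t=0:+1/725760 = 1/725760; (3j)²=5/78 [(1 6 5; 1 -5 4)], sign=-1
B: triangle coeff Δ(1,6,5) = 1/858; Σ_t [2,2]: t=2:+1/60480 = 1/60480; (3j)²=6/143 [(1 6 5; -1 3 -2)], sign=-1
I_A²/I_B² = (5/78)/(6/143) = 55/36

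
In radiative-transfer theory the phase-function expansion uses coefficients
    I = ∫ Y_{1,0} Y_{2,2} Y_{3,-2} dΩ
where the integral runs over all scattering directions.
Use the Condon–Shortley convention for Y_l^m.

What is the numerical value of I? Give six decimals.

Rules hold: Σm=0, L=6 even, 1≤3≤3.
N = 3·5·7 = 105
Δ = 0!·2!·4!/7! = 1/105
Racah Σ t=0..0: t=0:+1/4 = 1/4
⇒ 3j(1 2 3; 0 0 0)² = 3/35, sgn -1
Racah Σ t=0..0: t=0:+1/24 = 1/24
⇒ 3j(1 2 3; 0 2 -2)² = 1/21, sgn -1
4πI² = N·(3j₀)²·(3jₘ)² = 3/7
I = +1·√(0.428571/4π) = 0.18467439

0.184674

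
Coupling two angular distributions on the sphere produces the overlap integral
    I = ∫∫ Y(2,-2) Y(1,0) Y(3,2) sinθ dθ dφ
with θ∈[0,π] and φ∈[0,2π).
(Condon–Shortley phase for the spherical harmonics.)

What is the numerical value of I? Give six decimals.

0.184674

Checks pass: Σm=0; 6 even; l₃=3∈[1,3].
(2·2+1)(2·1+1)(2·3+1) = 105
Δ: 0! 4! 2! / 7! → 1/105
sum: t=0:+1/4 = 1/4
3j²(2 1 3; 0 0 0) = Δ·Π!·Σ² = 3/35  (sign -1)
sum: t=0:+1/24 = 1/24
3j²(2 1 3; -2 0 2) = Δ·Π!·Σ² = 1/21  (sign -1)
combine: 4πI² = 105·3/35·1/21 = 3/7
take √, sign +1: I = 0.18467439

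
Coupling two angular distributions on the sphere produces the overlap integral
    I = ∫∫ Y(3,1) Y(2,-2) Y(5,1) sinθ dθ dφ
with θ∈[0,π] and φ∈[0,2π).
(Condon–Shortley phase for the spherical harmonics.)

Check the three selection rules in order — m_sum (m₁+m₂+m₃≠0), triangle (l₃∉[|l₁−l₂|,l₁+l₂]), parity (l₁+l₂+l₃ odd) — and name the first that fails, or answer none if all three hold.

m₁+m₂+m₃ = 1 − 2 + 1 = 0  ✓
triangle: |3−2|=1 ≤ l₃=5 ≤ 3+2=5  ✓
parity: l₁+l₂+l₃ = 10 is even  ✓

none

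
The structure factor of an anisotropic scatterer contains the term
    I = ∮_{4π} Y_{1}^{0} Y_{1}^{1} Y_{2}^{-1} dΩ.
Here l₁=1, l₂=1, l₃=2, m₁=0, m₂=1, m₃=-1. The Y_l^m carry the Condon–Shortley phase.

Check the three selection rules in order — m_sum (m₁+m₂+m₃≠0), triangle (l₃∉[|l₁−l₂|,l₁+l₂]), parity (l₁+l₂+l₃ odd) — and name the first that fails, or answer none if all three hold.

none

m₁+m₂+m₃ = 0 + 1 − 1 = 0  ✓
triangle: |1−1|=0 ≤ l₃=2 ≤ 1+1=2  ✓
parity: l₁+l₂+l₃ = 4 is even  ✓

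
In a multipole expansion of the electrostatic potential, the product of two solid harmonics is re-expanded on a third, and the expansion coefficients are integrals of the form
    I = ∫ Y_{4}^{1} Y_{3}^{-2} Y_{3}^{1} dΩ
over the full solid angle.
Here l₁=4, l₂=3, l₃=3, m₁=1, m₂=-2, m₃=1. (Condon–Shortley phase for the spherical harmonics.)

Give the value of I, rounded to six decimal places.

Checks pass: Σm=0; 10 even; l₃=3∈[1,7].
(2·4+1)(2·3+1)(2·3+1) = 441
Δ: 4! 4! 2! / 11! → 1/34650
sum: t=1:−1/72 t=2:+1/16 t=3:−1/72 = 5/144
3j²(4 3 3; 0 0 0) = Δ·Π!·Σ² = 2/77  (sign -1)
sum: t=0:+1/144 t=1:−1/48 = -1/72
3j²(4 3 3; 1 -2 1) = Δ·Π!·Σ² = 16/693  (sign -1)
combine: 4πI² = 441·2/77·16/693 = 32/121
take √, sign +1: I = 0.14506992

0.145070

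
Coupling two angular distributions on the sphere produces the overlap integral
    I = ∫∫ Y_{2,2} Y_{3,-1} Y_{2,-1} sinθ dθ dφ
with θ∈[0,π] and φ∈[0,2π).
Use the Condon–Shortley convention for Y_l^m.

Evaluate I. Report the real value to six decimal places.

0.000000

Σlᵢ=7 odd — θ-integrand is odd under cosθ→−cosθ; I=0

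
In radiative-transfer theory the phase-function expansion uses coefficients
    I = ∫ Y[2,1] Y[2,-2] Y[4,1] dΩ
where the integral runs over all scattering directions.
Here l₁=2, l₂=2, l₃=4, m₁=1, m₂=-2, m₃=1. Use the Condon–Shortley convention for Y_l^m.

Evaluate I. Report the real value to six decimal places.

-0.090112

m-sum 0 ✓  L=8 even ✓  0≤4≤4 ✓
Π(2lᵢ+1) = 5×5×9 = 225
triangle coeff Δ(2,2,4) = 1/630
Σ_t [0,0]: t=0:+1/16 = 1/16
(3j)²=2/35 [(2 2 4; 0 0 0)], sign=+1
Σ_t [0,0]: t=0:+1/144 = 1/144
(3j)²=1/126 [(2 2 4; 1 -2 1)], sign=-1
⇒ 4πI² = 5/49
I = (-1)√(5/49/(4π)) = -0.09011188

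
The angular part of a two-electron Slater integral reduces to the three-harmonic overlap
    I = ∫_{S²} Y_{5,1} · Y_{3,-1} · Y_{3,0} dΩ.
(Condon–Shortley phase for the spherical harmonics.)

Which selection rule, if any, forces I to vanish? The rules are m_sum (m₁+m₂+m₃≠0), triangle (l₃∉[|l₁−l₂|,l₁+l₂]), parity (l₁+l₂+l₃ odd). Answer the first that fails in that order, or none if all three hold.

m₁+m₂+m₃ = 1 − 1 + 0 = 0  ✓
triangle: |5−3|=2 ≤ l₃=3 ≤ 5+3=8  ✓
parity: l₁+l₂+l₃ = 11 is odd  ✗

parity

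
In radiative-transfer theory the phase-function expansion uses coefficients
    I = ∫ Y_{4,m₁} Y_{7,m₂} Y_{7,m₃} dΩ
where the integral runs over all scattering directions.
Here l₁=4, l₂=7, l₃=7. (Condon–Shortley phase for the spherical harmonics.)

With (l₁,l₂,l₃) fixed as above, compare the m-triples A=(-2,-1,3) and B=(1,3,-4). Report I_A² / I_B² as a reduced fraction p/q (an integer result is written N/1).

Shared (l₁,l₂,l₃)=(4,7,7): N and (l;000)² cancel in I_A²/I_B².
A: Δ = 4!·4!·10!/19! = 1/58198140; Racah Σ t=2..4: t=2:+1/1658880 t=3:−1/1088640 t=4:+1/7741440 = -13/69672960; ⇒ 3j(4 7 7; -2 -1 3)² = 325/149226, sgn -1
B: Δ = 4!·4!·10!/19! = 1/58198140; Racah Σ t=0..3: t=0:+1/522547200 t=1:−1/8709120 t=2:+1/1935360 t=3:−1/4354560 = 13/74649600; ⇒ 3j(4 7 7; 1 3 -4)² = 91/11628, sgn -1
I_A²/I_B² = (325/149226)/(91/11628) = 150/539

150/539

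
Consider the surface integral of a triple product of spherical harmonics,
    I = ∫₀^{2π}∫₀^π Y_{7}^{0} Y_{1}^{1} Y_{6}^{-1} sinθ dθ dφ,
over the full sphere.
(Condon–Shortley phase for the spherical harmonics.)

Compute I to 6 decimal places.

m-sum 0 ✓  L=14 even ✓  6≤6≤8 ✓
Π(2lᵢ+1) = 15×3×13 = 585
triangle coeff Δ(7,1,6) = 1/1365
Σ_t [1,1]: t=1:−1/518400 = -1/518400
(3j)²=7/195 [(7 1 6; 0 0 0)], sign=-1
Σ_t [2,2]: t=2:+1/1209600 = 1/1209600
(3j)²=1/65 [(7 1 6; 0 1 -1)], sign=-1
⇒ 4πI² = 21/65
I = (+1)√(21/65/(4π)) = 0.16034227

0.160342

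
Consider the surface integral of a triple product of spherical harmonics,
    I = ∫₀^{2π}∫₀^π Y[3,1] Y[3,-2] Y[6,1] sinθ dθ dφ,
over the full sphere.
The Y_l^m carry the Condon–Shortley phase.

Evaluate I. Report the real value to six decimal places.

m-sum 0 ✓  L=12 even ✓  0≤6≤6 ✓
Π(2lᵢ+1) = 7×7×13 = 637
triangle coeff Δ(3,3,6) = 1/12012
Σ_t [0,0]: t=0:+1/1296 = 1/1296
(3j)²=100/3003 [(3 3 6; 0 0 0)], sign=+1
Σ_t [0,0]: t=0:+1/5760 = 1/5760
(3j)²=5/572 [(3 3 6; 1 -2 1)], sign=-1
⇒ 4πI² = 875/4719
I = (-1)√(875/4719/(4π)) = -0.12147142

-0.121471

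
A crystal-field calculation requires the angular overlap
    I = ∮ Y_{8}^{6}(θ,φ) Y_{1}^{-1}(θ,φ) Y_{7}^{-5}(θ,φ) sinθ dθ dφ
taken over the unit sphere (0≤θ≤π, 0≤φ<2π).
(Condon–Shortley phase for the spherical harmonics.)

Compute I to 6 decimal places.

Rules hold: Σm=0, L=16 even, 7≤7≤9.
N = 17·3·15 = 765
Δ = 2!·14!·0!/17! = 1/2040
Racah Σ t=1..1: t=1:−1/25401600 = -1/25401600
⇒ 3j(8 1 7; 0 0 0)² = 8/255, sgn +1
Racah Σ t=0..0: t=0:+1/1916006400 = 1/1916006400
⇒ 3j(8 1 7; 6 -1 -5)² = 91/2040, sgn +1
4πI² = N·(3j₀)²·(3jₘ)² = 91/85
I = +1·√(1.07059/4π) = 0.29188132

0.291881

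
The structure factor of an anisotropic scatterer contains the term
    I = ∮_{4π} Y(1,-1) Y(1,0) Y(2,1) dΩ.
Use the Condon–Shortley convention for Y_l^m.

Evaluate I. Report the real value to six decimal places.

Rules hold: Σm=0, L=4 even, 0≤2≤2.
N = 3·3·5 = 45
Δ = 0!·2!·2!/5! = 1/30
Racah Σ t=0..0: t=0:+1/1 = 1/1
⇒ 3j(1 1 2; 0 0 0)² = 2/15, sgn +1
Racah Σ t=0..0: t=0:+1/2 = 1/2
⇒ 3j(1 1 2; -1 0 1)² = 1/10, sgn -1
4πI² = N·(3j₀)²·(3jₘ)² = 3/5
I = -1·√(0.6/4π) = -0.21850969

-0.218510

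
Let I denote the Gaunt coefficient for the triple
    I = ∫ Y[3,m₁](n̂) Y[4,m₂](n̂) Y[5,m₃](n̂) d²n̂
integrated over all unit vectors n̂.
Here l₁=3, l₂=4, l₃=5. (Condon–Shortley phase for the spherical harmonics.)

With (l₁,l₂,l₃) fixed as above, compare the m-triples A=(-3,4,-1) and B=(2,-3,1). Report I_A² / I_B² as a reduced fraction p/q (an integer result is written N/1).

12/121

Shared (l₁,l₂,l₃)=(3,4,5): N and (l;000)² cancel in I_A²/I_B².
A: Δ = 2!·4!·6!/13! = 1/180180; Racah Σ t=2..2: t=2:+1/34560 = 1/34560; ⇒ 3j(3 4 5; -3 4 -1)² = 1/429, sgn +1
B: Δ = 2!·4!·6!/13! = 1/180180; Racah Σ t=0..1: t=0:+1/1440 t=1:−1/17280 = 11/17280; ⇒ 3j(3 4 5; 2 -3 1)² = 11/468, sgn +1
I_A²/I_B² = (1/429)/(11/468) = 12/121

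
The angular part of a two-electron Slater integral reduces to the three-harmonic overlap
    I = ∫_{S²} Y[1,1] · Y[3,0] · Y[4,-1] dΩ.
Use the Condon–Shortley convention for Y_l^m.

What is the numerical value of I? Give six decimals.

m-sum 0 ✓  L=8 even ✓  2≤4≤4 ✓
Π(2lᵢ+1) = 3×7×9 = 189
triangle coeff Δ(1,3,4) = 1/252
Σ_t [0,0]: t=0:+1/36 = 1/36
(3j)²=4/63 [(1 3 4; 0 0 0)], sign=+1
Σ_t [0,0]: t=0:+1/72 = 1/72
(3j)²=5/126 [(1 3 4; 1 0 -1)], sign=-1
⇒ 4πI² = 10/21
I = (-1)√(10/21/(4π)) = -0.19466390

-0.194664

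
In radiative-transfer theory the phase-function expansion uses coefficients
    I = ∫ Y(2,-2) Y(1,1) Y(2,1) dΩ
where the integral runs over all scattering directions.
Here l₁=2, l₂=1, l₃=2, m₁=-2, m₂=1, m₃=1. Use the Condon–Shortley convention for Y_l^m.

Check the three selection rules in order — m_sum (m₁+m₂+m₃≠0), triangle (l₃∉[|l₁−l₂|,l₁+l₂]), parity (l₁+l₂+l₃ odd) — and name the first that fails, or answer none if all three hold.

m₁+m₂+m₃ = -2 + 1 + 1 = 0  ✓
triangle: |2−1|=1 ≤ l₃=2 ≤ 2+1=3  ✓
parity: l₁+l₂+l₃ = 5 is odd  ✗

parity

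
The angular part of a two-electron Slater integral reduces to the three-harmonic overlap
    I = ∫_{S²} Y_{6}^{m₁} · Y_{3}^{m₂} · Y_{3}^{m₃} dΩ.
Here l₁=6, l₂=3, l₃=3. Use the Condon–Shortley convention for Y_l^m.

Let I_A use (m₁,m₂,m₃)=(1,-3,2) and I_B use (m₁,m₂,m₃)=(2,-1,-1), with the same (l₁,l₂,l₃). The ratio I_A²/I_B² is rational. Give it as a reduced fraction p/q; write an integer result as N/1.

1/60

Shared (l₁,l₂,l₃)=(6,3,3): N and (l;000)² cancel in I_A²/I_B².
A: Δ = 6!·6!·0!/13! = 1/12012; Racah Σ t=0..0: t=0:+1/86400 = 1/86400; ⇒ 3j(6 3 3; 1 -3 2)² = 1/1716, sgn -1
B: Δ = 6!·6!·0!/13! = 1/12012; Racah Σ t=2..2: t=2:+1/2304 = 1/2304; ⇒ 3j(6 3 3; 2 -1 -1)² = 5/143, sgn +1
I_A²/I_B² = (1/1716)/(5/143) = 1/60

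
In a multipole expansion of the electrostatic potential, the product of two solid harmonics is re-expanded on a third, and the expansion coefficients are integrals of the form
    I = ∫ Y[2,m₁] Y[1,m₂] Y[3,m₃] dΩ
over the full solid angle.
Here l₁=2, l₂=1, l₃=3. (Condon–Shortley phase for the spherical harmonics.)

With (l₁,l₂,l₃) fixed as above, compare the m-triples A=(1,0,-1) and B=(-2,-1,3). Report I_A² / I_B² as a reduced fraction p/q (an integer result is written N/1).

Same 2,1,3: normalisation and zero-m 3j drop out of the ratio.
A: Δ: 0! 4! 2! / 7! → 1/105; sum: t=0:+1/6 = 1/6; 3j²(2 1 3; 1 0 -1) = Δ·Π!·Σ² = 8/105  (sign +1)
B: Δ: 0! 4! 2! / 7! → 1/105; sum: t=0:+1/48 = 1/48; 3j²(2 1 3; -2 -1 3) = Δ·Π!·Σ² = 1/7  (sign +1)
I_A²/I_B² = (8/105)/(1/7) = 8/15

8/15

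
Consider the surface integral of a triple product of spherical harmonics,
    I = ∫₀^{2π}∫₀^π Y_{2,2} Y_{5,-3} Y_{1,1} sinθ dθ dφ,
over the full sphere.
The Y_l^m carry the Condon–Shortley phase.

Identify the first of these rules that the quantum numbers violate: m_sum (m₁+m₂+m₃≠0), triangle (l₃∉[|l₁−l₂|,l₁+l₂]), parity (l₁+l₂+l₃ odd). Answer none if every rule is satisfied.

m₁+m₂+m₃ = 2 − 3 + 1 = 0  ✓
triangle: |2−5|=3 ≤ l₃=1 ≤ 2+5=7  ✗
parity: l₁+l₂+l₃ = 8 is even

triangle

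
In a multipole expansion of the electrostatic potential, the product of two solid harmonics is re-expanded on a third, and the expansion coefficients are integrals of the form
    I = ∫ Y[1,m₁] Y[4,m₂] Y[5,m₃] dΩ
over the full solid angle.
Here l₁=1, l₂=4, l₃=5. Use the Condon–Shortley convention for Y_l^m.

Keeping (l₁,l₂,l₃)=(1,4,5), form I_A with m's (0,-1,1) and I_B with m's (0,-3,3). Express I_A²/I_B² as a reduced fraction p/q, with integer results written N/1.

l's match ⇒ only the (l;m) 3-j factors differ between A and B.
A: triangle coeff Δ(1,4,5) = 1/495; Σ_t [0,0]: t=0:+1/720 = 1/720; (3j)²=8/165 [(1 4 5; 0 -1 1)], sign=+1
B: triangle coeff Δ(1,4,5) = 1/495; Σ_t [0,0]: t=0:+1/5040 = 1/5040; (3j)²=16/495 [(1 4 5; 0 -3 3)], sign=+1
I_A²/I_B² = (8/165)/(16/495) = 3/2

3/2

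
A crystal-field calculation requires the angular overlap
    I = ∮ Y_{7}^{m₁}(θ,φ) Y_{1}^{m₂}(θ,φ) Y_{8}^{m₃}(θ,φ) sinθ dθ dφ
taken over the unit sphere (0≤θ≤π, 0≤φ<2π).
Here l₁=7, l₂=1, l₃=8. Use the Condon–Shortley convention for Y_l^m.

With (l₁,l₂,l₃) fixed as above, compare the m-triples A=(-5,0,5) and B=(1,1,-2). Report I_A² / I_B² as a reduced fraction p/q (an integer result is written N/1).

Same 7,1,8: normalisation and zero-m 3j drop out of the ratio.
A: Δ: 0! 14! 2! / 17! → 1/2040; sum: t=0:+1/958003200 = 1/958003200; 3j²(7 1 8; -5 0 5) = Δ·Π!·Σ² = 13/680  (sign -1)
B: Δ: 0! 14! 2! / 17! → 1/2040; sum: t=0:+1/58060800 = 1/58060800; 3j²(7 1 8; 1 1 -2) = Δ·Π!·Σ² = 3/136  (sign +1)
I_A²/I_B² = (13/680)/(3/136) = 13/15

13/15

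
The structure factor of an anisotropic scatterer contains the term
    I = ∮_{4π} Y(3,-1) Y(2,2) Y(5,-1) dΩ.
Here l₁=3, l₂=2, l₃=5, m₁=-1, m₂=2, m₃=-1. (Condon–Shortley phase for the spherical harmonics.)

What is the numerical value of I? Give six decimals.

Rules hold: Σm=0, L=10 even, 1≤5≤5.
N = 7·5·11 = 385
Δ = 0!·6!·4!/11! = 1/2310
Racah Σ t=0..0: t=0:+1/144 = 1/144
⇒ 3j(3 2 5; 0 0 0)² = 10/231, sgn -1
Racah Σ t=0..0: t=0:+1/1152 = 1/1152
⇒ 3j(3 2 5; -1 2 -1)² = 1/154, sgn +1
4πI² = N·(3j₀)²·(3jₘ)² = 25/231
I = -1·√(0.108225/4π) = -0.09280237

-0.092802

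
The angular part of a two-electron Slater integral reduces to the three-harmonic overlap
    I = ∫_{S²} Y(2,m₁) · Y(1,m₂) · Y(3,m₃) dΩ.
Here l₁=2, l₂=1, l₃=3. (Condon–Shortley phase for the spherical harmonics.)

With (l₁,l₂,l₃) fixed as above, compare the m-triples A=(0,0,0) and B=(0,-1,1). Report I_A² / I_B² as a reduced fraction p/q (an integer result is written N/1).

Same 2,1,3: normalisation and zero-m 3j drop out of the ratio.
A: Δ: 0! 4! 2! / 7! → 1/105; sum: t=0:+1/4 = 1/4; 3j²(2 1 3; 0 0 0) = Δ·Π!·Σ² = 3/35  (sign -1)
B: Δ: 0! 4! 2! / 7! → 1/105; sum: t=0:+1/8 = 1/8; 3j²(2 1 3; 0 -1 1) = Δ·Π!·Σ² = 2/35  (sign +1)
I_A²/I_B² = (3/35)/(2/35) = 3/2

3/2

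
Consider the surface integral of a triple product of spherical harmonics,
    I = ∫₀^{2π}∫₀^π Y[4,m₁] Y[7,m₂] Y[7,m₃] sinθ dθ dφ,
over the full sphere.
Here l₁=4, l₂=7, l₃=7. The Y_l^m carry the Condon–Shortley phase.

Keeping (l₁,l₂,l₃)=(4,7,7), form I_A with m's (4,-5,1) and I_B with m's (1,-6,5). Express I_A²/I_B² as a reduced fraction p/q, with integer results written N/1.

4725/2288

Same 4,7,7: normalisation and zero-m 3j drop out of the ratio.
A: Δ: 4! 4! 10! / 19! → 1/58198140; sum: t=0:+1/46448640 = 1/46448640; 3j²(4 7 7; 4 -5 1) = Δ·Π!·Σ² = 75/8398  (sign +1)
B: Δ: 4! 4! 10! / 19! → 1/58198140; sum: t=0:+1/52254720 t=1:−1/87091200 = 1/130636800; 3j²(4 7 7; 1 -6 5) = Δ·Π!·Σ² = 88/20349  (sign +1)
I_A²/I_B² = (75/8398)/(88/20349) = 4725/2288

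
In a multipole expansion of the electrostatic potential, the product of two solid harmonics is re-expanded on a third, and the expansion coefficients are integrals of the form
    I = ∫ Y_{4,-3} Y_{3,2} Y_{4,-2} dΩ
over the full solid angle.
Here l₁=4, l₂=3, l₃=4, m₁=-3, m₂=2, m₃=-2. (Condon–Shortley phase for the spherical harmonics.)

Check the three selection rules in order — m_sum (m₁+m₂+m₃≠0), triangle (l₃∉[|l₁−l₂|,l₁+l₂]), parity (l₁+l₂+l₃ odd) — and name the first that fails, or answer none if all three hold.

azimuthal sum: -3 + 2 − 2 = -3  ✗
1 ≤ 4 ≤ 7 (triangle on l)
L = 4 + 3 + 4 = 11 (odd)

m_sum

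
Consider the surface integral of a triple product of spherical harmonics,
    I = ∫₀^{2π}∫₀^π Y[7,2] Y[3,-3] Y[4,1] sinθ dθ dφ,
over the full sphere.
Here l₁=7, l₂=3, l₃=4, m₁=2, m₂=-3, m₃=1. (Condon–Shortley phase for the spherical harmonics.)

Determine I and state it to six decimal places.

0.061755

Checks pass: Σm=0; 14 even; l₃=4∈[4,10].
(2·7+1)(2·3+1)(2·4+1) = 945
Δ: 6! 8! 0! / 15! → 1/45045
sum: t=3:−1/20736 = -1/20736
3j²(7 3 4; 0 0 0) = Δ·Π!·Σ² = 35/1287  (sign -1)
sum: t=0:+1/518400 = 1/518400
3j²(7 3 4; 2 -3 1) = Δ·Π!·Σ² = 4/2145  (sign -1)
combine: 4πI² = 945·35/1287·4/2145 = 980/20449
take √, sign +1: I = 0.06175499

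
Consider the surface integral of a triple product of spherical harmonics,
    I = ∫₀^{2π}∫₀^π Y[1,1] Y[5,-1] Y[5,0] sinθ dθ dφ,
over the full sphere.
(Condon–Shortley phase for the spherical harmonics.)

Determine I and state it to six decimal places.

0.000000

Σlᵢ=11 odd — θ-integrand is odd under cosθ→−cosθ; I=0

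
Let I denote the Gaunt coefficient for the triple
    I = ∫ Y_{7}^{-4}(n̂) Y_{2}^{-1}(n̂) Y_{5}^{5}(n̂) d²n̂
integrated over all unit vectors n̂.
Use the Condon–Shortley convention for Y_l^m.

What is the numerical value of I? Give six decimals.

0.037585

m-sum 0 ✓  L=14 even ✓  5≤5≤9 ✓
Π(2lᵢ+1) = 15×5×11 = 825
triangle coeff Δ(7,2,5) = 1/15015
Σ_t [2,2]: t=2:+1/57600 = 1/57600
(3j)²=21/715 [(7 2 5; 0 0 0)], sign=-1
Σ_t [1,1]: t=1:−1/21772800 = -1/21772800
(3j)²=1/1365 [(7 2 5; -4 -1 5)], sign=-1
⇒ 4πI² = 3/169
I = (+1)√(3/169/(4π)) = 0.03758481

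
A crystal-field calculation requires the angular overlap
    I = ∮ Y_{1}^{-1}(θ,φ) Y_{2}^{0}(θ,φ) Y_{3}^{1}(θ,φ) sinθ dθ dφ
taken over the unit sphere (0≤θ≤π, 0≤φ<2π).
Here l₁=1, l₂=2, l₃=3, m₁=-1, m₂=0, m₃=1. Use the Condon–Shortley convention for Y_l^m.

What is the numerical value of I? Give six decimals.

-0.202301

m-sum 0 ✓  L=6 even ✓  1≤3≤3 ✓
Π(2lᵢ+1) = 3×5×7 = 105
triangle coeff Δ(1,2,3) = 1/105
Σ_t [0,0]: t=0:+1/4 = 1/4
(3j)²=3/35 [(1 2 3; 0 0 0)], sign=-1
Σ_t [0,0]: t=0:+1/8 = 1/8
(3j)²=2/35 [(1 2 3; -1 0 1)], sign=+1
⇒ 4πI² = 18/35
I = (-1)√(18/35/(4π)) = -0.20230066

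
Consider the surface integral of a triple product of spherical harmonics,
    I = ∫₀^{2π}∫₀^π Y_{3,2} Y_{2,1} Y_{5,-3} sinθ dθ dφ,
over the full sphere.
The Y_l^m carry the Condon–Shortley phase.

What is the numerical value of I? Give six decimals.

-0.253584

Rules hold: Σm=0, L=10 even, 1≤5≤5.
N = 7·5·11 = 385
Δ = 0!·6!·4!/11! = 1/2310
Racah Σ t=0..0: t=0:+1/144 = 1/144
⇒ 3j(3 2 5; 0 0 0)² = 10/231, sgn -1
Racah Σ t=0..0: t=0:+1/720 = 1/720
⇒ 3j(3 2 5; 2 1 -3)² = 8/165, sgn +1
4πI² = N·(3j₀)²·(3jₘ)² = 80/99
I = -1·√(0.808081/4π) = -0.25358436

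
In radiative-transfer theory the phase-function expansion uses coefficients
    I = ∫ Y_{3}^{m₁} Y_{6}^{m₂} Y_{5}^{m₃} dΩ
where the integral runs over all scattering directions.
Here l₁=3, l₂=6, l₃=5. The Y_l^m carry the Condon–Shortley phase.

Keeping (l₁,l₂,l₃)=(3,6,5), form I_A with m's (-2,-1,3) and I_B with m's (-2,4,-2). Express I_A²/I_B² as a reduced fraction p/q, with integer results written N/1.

32/9

Shared (l₁,l₂,l₃)=(3,6,5): N and (l;000)² cancel in I_A²/I_B².
A: Δ = 4!·2!·8!/15! = 1/675675; Racah Σ t=3..4: t=3:−1/17280 t=4:+1/120960 = -1/20160; ⇒ 3j(3 6 5; -2 -1 3)² = 64/3003, sgn -1
B: Δ = 4!·2!·8!/15! = 1/675675; Racah Σ t=3..4: t=3:−1/60480 t=4:+1/34560 = 1/80640; ⇒ 3j(3 6 5; -2 4 -2)² = 6/1001, sgn -1
I_A²/I_B² = (64/3003)/(6/1001) = 32/9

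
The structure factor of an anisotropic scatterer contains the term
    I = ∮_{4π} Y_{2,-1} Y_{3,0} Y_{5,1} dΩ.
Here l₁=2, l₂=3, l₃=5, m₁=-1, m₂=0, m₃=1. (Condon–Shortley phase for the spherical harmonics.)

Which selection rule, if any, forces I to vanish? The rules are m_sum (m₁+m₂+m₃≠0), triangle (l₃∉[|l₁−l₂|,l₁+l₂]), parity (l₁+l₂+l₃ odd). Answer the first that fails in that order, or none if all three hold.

none

Σmᵢ = 0  ✓
l₃∈[|l₁−l₂|,l₁+l₂]=[1,5], have l₃=5  ✓
Σlᵢ = 10 ⇒ even  ✓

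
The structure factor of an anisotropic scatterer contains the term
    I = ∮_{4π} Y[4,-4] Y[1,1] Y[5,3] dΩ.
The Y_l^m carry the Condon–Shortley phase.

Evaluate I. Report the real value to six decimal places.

Rules hold: Σm=0, L=10 even, 3≤5≤5.
N = 9·3·11 = 297
Δ = 0!·8!·2!/11! = 1/495
Racah Σ t=0..0: t=0:+1/576 = 1/576
⇒ 3j(4 1 5; 0 0 0)² = 5/99, sgn -1
Racah Σ t=0..0: t=0:+1/80640 = 1/80640
⇒ 3j(4 1 5; -4 1 3)² = 1/495, sgn +1
4πI² = N·(3j₀)²·(3jₘ)² = 1/33
I = -1·√(0.030303/4π) = -0.04910640

-0.049106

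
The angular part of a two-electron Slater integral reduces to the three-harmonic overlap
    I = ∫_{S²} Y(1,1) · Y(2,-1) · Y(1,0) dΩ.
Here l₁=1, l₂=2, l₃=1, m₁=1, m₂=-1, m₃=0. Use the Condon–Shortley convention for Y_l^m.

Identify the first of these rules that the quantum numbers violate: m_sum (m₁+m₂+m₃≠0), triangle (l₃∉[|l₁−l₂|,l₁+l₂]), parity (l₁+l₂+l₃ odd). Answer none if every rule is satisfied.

none

m₁+m₂+m₃ = 1 − 1 + 0 = 0  ✓
triangle: |1−2|=1 ≤ l₃=1 ≤ 1+2=3  ✓
parity: l₁+l₂+l₃ = 4 is even  ✓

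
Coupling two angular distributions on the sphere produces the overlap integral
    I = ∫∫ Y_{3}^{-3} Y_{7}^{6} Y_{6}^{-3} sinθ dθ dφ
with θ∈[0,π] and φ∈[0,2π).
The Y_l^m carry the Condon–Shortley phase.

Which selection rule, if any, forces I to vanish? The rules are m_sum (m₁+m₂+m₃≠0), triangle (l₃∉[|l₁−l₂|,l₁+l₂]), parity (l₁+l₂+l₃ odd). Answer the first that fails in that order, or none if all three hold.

none

m₁+m₂+m₃ = -3 + 6 − 3 = 0  ✓
triangle: |3−7|=4 ≤ l₃=6 ≤ 3+7=10  ✓
parity: l₁+l₂+l₃ = 16 is even  ✓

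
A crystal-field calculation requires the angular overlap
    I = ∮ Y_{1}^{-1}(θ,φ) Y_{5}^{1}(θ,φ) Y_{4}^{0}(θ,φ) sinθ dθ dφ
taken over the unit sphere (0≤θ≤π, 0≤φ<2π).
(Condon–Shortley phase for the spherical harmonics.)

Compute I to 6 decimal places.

m-sum 0 ✓  L=10 even ✓  4≤4≤6 ✓
Π(2lᵢ+1) = 3×11×9 = 297
triangle coeff Δ(1,5,4) = 1/495
Σ_t [1,1]: t=1:−1/576 = -1/576
(3j)²=5/99 [(1 5 4; 0 0 0)], sign=-1
Σ_t [2,2]: t=2:+1/1152 = 1/1152
(3j)²=1/33 [(1 5 4; -1 1 0)], sign=+1
⇒ 4πI² = 5/11
I = (-1)√(5/11/(4π)) = -0.19018827

-0.190188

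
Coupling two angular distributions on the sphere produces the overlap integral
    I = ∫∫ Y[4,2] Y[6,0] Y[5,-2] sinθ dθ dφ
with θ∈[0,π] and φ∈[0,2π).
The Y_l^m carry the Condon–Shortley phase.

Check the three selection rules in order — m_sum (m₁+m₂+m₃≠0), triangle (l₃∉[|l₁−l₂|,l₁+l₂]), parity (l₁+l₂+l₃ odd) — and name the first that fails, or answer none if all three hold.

parity

azimuthal sum: 2 + 0 − 2 = 0  ✓
2 ≤ 5 ≤ 10 (triangle on l)  ✓
L = 4 + 6 + 5 = 15 (odd)  ✗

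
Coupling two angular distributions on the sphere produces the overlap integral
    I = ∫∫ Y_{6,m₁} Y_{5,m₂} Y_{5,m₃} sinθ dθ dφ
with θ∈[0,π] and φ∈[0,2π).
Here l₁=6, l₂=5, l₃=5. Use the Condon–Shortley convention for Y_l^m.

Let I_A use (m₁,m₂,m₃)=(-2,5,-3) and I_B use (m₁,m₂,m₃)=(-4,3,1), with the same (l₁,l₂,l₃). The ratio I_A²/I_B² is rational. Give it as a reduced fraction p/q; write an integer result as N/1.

Shared (l₁,l₂,l₃)=(6,5,5): N and (l;000)² cancel in I_A²/I_B².
A: Δ = 6!·6!·4!/17! = 1/28588560; Racah Σ t=6..6: t=6:+1/829440 = 1/829440; ⇒ 3j(6 5 5; -2 5 -3)² = 35/2431, sgn +1
B: Δ = 6!·6!·4!/17! = 1/28588560; Racah Σ t=4..6: t=4:+1/829440 t=5:−1/86400 t=6:+1/138240 = -13/4147200; ⇒ 3j(6 5 5; -4 3 1)² = 13/3740, sgn -1
I_A²/I_B² = (35/2431)/(13/3740) = 700/169

700/169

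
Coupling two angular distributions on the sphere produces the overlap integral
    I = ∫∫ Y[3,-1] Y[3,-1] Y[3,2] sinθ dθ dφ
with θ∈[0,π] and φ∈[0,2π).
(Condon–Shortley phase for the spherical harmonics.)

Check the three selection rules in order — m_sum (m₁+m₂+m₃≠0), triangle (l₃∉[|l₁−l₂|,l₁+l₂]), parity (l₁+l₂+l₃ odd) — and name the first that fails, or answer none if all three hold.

azimuthal sum: -1 − 1 + 2 = 0  ✓
0 ≤ 3 ≤ 6 (triangle on l)  ✓
L = 3 + 3 + 3 = 9 (odd)  ✗

parity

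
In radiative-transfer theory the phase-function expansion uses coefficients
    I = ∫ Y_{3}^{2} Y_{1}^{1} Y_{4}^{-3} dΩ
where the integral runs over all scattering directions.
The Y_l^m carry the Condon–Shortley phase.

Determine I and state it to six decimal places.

-0.282095

Rules hold: Σm=0, L=8 even, 2≤4≤4.
N = 7·3·9 = 189
Δ = 0!·6!·2!/9! = 1/252
Racah Σ t=0..0: t=0:+1/36 = 1/36
⇒ 3j(3 1 4; 0 0 0)² = 4/63, sgn +1
Racah Σ t=0..0: t=0:+1/240 = 1/240
⇒ 3j(3 1 4; 2 1 -3)² = 1/12, sgn -1
4πI² = N·(3j₀)²·(3jₘ)² = 1/1
I = -1·√(1/4π) = -0.28209479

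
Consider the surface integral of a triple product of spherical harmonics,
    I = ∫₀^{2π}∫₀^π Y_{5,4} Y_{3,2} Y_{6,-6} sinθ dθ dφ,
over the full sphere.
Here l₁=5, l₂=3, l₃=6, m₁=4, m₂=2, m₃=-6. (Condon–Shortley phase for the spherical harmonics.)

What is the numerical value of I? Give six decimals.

m-sum 0 ✓  L=14 even ✓  2≤6≤8 ✓
Π(2lᵢ+1) = 11×7×13 = 1001
triangle coeff Δ(5,3,6) = 1/675675
Σ_t [0,2]: t=0:+1/8640 t=1:−1/2304 t=2:+1/8640 = -7/34560
(3j)²=7/429 [(5 3 6; 0 0 0)], sign=-1
Σ_t [1,1]: t=1:−1/967680 = -1/967680
(3j)²=3/91 [(5 3 6; 4 2 -6)], sign=-1
⇒ 4πI² = 7/13
I = (+1)√(7/13/(4π)) = 0.20700098

0.207001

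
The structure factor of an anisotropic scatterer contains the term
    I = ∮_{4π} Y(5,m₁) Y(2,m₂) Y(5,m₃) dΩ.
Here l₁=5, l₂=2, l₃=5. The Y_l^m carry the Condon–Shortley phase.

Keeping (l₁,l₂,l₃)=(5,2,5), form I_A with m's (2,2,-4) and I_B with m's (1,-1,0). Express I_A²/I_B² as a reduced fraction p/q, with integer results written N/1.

Same 5,2,5: normalisation and zero-m 3j drop out of the ratio.
A: Δ: 2! 8! 2! / 13! → 1/38610; sum: t=2:+1/20160 = 1/20160; 3j²(5 2 5; 2 2 -4) = Δ·Π!·Σ² = 12/715  (sign -1)
B: Δ: 2! 8! 2! / 13! → 1/38610; sum: t=0:+1/1152 t=1:−1/1440 = 1/5760; 3j²(5 2 5; 1 -1 0) = Δ·Π!·Σ² = 1/858  (sign -1)
I_A²/I_B² = (12/715)/(1/858) = 72/5

72/5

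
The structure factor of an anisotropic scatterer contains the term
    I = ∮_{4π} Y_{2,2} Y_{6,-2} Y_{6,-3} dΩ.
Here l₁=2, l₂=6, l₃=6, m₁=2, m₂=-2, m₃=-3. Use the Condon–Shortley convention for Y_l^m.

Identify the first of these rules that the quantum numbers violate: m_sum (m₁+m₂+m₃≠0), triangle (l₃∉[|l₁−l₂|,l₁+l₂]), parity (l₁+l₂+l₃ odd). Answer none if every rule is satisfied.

azimuthal sum: 2 − 2 − 3 = -3  ✗
4 ≤ 6 ≤ 8 (triangle on l)
L = 2 + 6 + 6 = 14 (even)

m_sum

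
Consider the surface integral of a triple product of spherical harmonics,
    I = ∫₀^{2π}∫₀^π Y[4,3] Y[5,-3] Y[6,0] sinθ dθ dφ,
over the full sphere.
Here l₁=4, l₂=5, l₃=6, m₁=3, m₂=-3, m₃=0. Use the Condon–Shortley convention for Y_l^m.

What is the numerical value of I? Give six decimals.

L=15 odd ⇒ parity kills the (l;000) factor ⇒ I = 0

0.000000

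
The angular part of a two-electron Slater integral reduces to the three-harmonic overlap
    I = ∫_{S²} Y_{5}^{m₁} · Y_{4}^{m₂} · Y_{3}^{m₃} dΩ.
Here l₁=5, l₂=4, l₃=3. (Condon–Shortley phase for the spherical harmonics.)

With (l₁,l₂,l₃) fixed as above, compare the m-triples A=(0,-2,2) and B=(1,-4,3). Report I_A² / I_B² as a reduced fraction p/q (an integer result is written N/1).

80/7

Same 5,4,3: normalisation and zero-m 3j drop out of the ratio.
A: Δ: 6! 4! 2! / 13! → 1/180180; sum: t=1:−1/2880 t=2:+1/576 = 1/720; 3j²(5 4 3; 0 -2 2) = Δ·Π!·Σ² = 80/3003  (sign -1)
B: Δ: 6! 4! 2! / 13! → 1/180180; sum: t=0:+1/34560 = 1/34560; 3j²(5 4 3; 1 -4 3) = Δ·Π!·Σ² = 1/429  (sign +1)
I_A²/I_B² = (80/3003)/(1/429) = 80/7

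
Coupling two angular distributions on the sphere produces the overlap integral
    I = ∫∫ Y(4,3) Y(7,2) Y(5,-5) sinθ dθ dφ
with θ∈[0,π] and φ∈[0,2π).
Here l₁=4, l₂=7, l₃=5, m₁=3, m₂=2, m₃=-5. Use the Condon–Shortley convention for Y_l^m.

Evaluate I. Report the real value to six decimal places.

Rules hold: Σm=0, L=16 even, 3≤5≤11.
N = 9·15·11 = 1485
Δ = 6!·2!·8!/17! = 1/6126120
Racah Σ t=2..4: t=2:+1/69120 t=3:−1/20736 t=4:+1/69120 = -1/51840
⇒ 3j(4 7 5; 0 0 0)² = 280/21879, sgn +1
Racah Σ t=1..1: t=1:−1/9676800 = -1/9676800
⇒ 3j(4 7 5; 3 2 -5)² = 27/19448, sgn -1
4πI² = N·(3j₀)²·(3jₘ)² = 14175/537251
I = -1·√(0.0263843/4π) = -0.04582136

-0.045821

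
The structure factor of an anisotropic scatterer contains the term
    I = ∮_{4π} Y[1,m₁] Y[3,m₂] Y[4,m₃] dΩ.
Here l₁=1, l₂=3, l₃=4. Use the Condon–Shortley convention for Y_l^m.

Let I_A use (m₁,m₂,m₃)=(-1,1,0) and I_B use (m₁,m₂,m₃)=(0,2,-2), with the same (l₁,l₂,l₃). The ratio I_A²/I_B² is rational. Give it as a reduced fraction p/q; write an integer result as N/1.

1/2

Shared (l₁,l₂,l₃)=(1,3,4): N and (l;000)² cancel in I_A²/I_B².
A: Δ = 0!·2!·6!/9! = 1/252; Racah Σ t=0..0: t=0:+1/96 = 1/96; ⇒ 3j(1 3 4; -1 1 0)² = 1/42, sgn +1
B: Δ = 0!·2!·6!/9! = 1/252; Racah Σ t=0..0: t=0:+1/120 = 1/120; ⇒ 3j(1 3 4; 0 2 -2)² = 1/21, sgn +1
I_A²/I_B² = (1/42)/(1/21) = 1/2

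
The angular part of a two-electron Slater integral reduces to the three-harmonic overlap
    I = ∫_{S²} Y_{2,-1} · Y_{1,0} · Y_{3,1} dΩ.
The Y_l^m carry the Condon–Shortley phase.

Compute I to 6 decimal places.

Checks pass: Σm=0; 6 even; l₃=3∈[1,3].
(2·2+1)(2·1+1)(2·3+1) = 105
Δ: 0! 4! 2! / 7! → 1/105
sum: t=0:+1/4 = 1/4
3j²(2 1 3; 0 0 0) = Δ·Π!·Σ² = 3/35  (sign -1)
sum: t=0:+1/6 = 1/6
3j²(2 1 3; -1 0 1) = Δ·Π!·Σ² = 8/105  (sign +1)
combine: 4πI² = 105·3/35·8/105 = 24/35
take √, sign -1: I = -0.23359668

-0.233597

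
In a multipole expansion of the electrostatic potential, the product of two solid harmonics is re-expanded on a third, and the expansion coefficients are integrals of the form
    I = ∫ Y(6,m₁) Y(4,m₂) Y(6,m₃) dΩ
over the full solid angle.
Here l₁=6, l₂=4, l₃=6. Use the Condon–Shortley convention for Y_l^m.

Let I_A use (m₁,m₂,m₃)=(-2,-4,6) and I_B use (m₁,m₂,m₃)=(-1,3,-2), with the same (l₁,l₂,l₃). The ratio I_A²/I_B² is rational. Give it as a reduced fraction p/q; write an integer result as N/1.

l's match ⇒ only the (l;m) 3-j factors differ between A and B.
A: triangle coeff Δ(6,4,6) = 1/15315300; Σ_t [0,0]: t=0:+1/23224320 = 1/23224320; (3j)²=1/442 [(6 4 6; -2 -4 6)], sign=+1
B: triangle coeff Δ(6,4,6) = 1/15315300; Σ_t [3,4]: t=3:−1/82944 t=4:+1/103680 = -1/414720; (3j)²=49/43758 [(6 4 6; -1 3 -2)], sign=-1
I_A²/I_B² = (1/442)/(49/43758) = 99/49

99/49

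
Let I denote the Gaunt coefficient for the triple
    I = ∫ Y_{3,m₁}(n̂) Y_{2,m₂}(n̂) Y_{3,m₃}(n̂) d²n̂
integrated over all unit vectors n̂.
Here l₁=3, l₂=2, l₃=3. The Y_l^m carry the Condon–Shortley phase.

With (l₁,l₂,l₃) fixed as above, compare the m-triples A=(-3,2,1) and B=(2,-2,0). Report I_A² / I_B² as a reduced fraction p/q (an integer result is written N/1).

l's match ⇒ only the (l;m) 3-j factors differ between A and B.
A: triangle coeff Δ(3,2,3) = 1/3780; Σ_t [2,2]: t=2:+1/96 = 1/96; (3j)²=1/42 [(3 2 3; -3 2 1)], sign=+1
B: triangle coeff Δ(3,2,3) = 1/3780; Σ_t [0,0]: t=0:+1/24 = 1/24; (3j)²=1/21 [(3 2 3; 2 -2 0)], sign=-1
I_A²/I_B² = (1/42)/(1/21) = 1/2

1/2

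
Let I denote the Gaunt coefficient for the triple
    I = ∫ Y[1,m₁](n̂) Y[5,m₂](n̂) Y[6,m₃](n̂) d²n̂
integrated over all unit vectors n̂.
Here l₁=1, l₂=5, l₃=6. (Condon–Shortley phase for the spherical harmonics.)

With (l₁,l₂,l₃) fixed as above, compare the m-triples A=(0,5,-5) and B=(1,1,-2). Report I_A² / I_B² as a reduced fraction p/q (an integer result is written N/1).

Shared (l₁,l₂,l₃)=(1,5,6): N and (l;000)² cancel in I_A²/I_B².
A: Δ = 0!·2!·10!/13! = 1/858; Racah Σ t=0..0: t=0:+1/3628800 = 1/3628800; ⇒ 3j(1 5 6; 0 5 -5)² = 1/78, sgn -1
B: Δ = 0!·2!·10!/13! = 1/858; Racah Σ t=0..0: t=0:+1/34560 = 1/34560; ⇒ 3j(1 5 6; 1 1 -2)² = 14/429, sgn +1
I_A²/I_B² = (1/78)/(14/429) = 11/28

11/28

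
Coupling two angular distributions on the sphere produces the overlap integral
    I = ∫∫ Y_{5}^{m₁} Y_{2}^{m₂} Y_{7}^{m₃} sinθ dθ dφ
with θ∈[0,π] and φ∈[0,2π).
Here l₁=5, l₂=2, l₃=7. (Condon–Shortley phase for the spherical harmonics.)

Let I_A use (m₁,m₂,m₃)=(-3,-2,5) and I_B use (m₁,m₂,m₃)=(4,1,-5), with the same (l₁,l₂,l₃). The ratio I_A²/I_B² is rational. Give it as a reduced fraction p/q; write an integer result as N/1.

9/8

Same 5,2,7: normalisation and zero-m 3j drop out of the ratio.
A: Δ: 0! 10! 4! / 15! → 1/15015; sum: t=0:+1/1935360 = 1/1935360; 3j²(5 2 7; -3 -2 5) = Δ·Π!·Σ² = 3/91  (sign +1)
B: Δ: 0! 10! 4! / 15! → 1/15015; sum: t=0:+1/2177280 = 1/2177280; 3j²(5 2 7; 4 1 -5) = Δ·Π!·Σ² = 8/273  (sign +1)
I_A²/I_B² = (3/91)/(8/273) = 9/8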